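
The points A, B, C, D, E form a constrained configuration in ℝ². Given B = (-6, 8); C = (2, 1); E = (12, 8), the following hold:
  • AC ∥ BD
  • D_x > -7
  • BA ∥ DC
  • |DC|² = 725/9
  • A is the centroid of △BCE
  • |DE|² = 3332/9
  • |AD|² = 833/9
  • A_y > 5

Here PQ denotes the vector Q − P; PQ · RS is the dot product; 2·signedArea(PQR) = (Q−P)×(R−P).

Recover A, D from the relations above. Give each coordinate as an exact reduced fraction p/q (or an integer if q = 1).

A = (8/3, 17/3)
D = (-20/3, 10/3)

1. A_x = 8/3  [A is the centroid of △BCE]
2. A_y = 17/3  [A is the centroid of △BCE]
   → A = (8/3, 17/3)
3. D_x = -20/3  [BA ∥ DC ∩ AC ∥ BD]
4. D_y = 10/3  [BA ∥ DC ∩ AC ∥ BD]
   → D = (-20/3, 10/3)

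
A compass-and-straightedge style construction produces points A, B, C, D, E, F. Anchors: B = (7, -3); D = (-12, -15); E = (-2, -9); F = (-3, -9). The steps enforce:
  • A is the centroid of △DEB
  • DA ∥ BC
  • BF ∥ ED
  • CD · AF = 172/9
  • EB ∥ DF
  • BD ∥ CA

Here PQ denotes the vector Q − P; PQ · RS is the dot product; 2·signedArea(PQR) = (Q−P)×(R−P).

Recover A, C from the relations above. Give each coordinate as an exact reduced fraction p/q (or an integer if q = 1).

A = (-7/3, -9)
C = (50/3, 3)

1. A_x = -7/3  [A is the centroid of △DEB]
2. A_y = -9  [A is the centroid of △DEB]
   → A = (-7/3, -9)
3. C_x = 50/3  [BD ∥ CA ∩ DA ∥ BC]
4. C_y = 3  [BD ∥ CA ∩ DA ∥ BC]
   → C = (50/3, 3)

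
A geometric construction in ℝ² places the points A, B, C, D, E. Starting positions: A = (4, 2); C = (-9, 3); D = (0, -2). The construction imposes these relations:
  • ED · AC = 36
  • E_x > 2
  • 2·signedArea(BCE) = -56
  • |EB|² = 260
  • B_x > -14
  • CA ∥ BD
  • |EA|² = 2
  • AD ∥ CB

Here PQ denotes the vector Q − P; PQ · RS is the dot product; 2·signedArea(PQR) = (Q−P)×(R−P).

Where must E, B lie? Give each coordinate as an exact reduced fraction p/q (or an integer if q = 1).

1. B_x = -13  [CA ∥ BD ∩ AD ∥ CB]
2. B_y = -1  [CA ∥ BD ∩ AD ∥ CB]
   → B = (-13, -1)
3. E_x = 3  [ED · AC = 36 ∩ 2·signedArea(BCE) = -56]
4. E_y = 1  [ED · AC = 36 ∩ 2·signedArea(BCE) = -56]
   → E = (3, 1)

B = (-13, -1)
E = (3, 1)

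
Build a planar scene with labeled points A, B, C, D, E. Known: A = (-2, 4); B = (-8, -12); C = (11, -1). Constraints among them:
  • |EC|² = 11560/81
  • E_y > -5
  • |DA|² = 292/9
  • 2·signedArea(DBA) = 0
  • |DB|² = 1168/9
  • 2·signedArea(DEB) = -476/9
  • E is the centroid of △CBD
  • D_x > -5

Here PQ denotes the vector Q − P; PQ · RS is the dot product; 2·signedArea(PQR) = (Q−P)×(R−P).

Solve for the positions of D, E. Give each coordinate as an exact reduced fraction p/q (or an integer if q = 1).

D = (-4, -4/3)
E = (-1/3, -43/9)

1. D_x = -4  [line -16·x + 6·y + -56 = 0 ∩ |DB|² = 1168/9]
2. D_y = -4/3  [line -16·x + 6·y + -56 = 0 ∩ |DB|² = 1168/9]
   → D = (-4, -4/3)
3. E_x = -1/3  [E is the centroid of △CBD]
4. E_y = -43/9  [E is the centroid of △CBD]
   → E = (-1/3, -43/9)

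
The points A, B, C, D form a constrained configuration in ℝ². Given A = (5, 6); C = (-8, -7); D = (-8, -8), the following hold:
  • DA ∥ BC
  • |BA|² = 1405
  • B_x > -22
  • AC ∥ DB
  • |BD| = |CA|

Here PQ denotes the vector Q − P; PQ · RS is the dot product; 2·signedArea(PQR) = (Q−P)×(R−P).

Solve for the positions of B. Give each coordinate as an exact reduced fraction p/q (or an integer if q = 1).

B = (-21, -21)

1. B_x = -21  [DA ∥ BC ∩ AC ∥ DB]
2. B_y = -21  [DA ∥ BC ∩ AC ∥ DB]
   → B = (-21, -21)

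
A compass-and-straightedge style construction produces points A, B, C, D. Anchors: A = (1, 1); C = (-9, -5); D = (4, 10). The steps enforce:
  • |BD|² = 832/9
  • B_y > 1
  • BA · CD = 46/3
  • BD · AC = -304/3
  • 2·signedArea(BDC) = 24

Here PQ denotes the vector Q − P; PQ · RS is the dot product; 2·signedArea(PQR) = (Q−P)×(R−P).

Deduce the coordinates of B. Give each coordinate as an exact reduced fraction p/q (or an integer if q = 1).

1. B_x = -4/3  [2·signedArea(BDC) = 24 ∩ BA · CD = 46/3]
2. B_y = 2  [2·signedArea(BDC) = 24 ∩ BA · CD = 46/3]
   → B = (-4/3, 2)

B = (-4/3, 2)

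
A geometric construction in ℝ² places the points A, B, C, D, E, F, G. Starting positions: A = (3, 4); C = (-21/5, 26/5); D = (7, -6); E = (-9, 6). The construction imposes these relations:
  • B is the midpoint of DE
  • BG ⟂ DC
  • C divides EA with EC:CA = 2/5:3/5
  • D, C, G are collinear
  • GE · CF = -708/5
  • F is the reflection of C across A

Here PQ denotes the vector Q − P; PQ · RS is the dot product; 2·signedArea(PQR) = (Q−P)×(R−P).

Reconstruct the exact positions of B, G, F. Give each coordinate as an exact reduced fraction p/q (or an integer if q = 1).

1. B_x = -1  [B is the midpoint of DE]
2. B_y = 0  [B is the midpoint of DE]
   → B = (-1, 0)
3. G_x = 0  [D, C, G are collinear ∩ BG ⟂ DC]
4. G_y = 1  [D, C, G are collinear ∩ BG ⟂ DC]
   → G = (0, 1)
5. F_x = 51/5  [F is the reflection of C across A]
6. F_y = 14/5  [F is the reflection of C across A]
   → F = (51/5, 14/5)

B = (-1, 0)
F = (51/5, 14/5)
G = (0, 1)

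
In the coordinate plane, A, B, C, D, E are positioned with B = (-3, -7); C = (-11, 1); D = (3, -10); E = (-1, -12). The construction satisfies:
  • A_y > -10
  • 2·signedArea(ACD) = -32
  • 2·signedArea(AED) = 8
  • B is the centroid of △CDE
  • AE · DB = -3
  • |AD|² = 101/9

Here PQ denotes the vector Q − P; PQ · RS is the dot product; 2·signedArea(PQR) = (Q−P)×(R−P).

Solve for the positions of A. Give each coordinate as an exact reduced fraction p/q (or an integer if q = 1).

A = (-1/3, -29/3)

1. A_x = -1/3  [2·signedArea(AED) = 8 ∩ AE · DB = -3]
2. A_y = -29/3  [2·signedArea(AED) = 8 ∩ AE · DB = -3]
   → A = (-1/3, -29/3)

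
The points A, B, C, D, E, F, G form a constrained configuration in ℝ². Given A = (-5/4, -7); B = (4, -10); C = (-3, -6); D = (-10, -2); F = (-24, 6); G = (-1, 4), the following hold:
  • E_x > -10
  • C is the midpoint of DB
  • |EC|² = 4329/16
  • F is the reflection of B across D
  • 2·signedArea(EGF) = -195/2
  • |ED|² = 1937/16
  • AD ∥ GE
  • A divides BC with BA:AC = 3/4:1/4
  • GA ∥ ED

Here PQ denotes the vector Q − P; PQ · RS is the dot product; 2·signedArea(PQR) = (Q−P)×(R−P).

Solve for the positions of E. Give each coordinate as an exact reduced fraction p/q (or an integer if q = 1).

1. E_x = -39/4  [GA ∥ ED ∩ AD ∥ GE]
2. E_y = 9  [GA ∥ ED ∩ AD ∥ GE]
   → E = (-39/4, 9)

E = (-39/4, 9)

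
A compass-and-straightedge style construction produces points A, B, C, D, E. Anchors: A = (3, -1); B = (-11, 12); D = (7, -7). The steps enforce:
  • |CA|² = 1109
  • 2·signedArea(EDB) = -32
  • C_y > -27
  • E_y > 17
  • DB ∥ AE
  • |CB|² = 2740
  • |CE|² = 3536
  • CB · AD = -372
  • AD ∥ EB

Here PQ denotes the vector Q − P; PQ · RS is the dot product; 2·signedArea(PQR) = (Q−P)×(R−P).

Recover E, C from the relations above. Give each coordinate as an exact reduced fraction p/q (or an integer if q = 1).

C = (25, -26)
E = (-15, 18)

1. E_x = -15  [AD ∥ EB ∩ DB ∥ AE]
2. E_y = 18  [AD ∥ EB ∩ DB ∥ AE]
   → E = (-15, 18)
3. C_x = 25  [line -4·x + 6·y + 256 = 0 ∩ |CA|² = 1109]
4. C_y = -26  [line -4·x + 6·y + 256 = 0 ∩ |CA|² = 1109]
   → C = (25, -26)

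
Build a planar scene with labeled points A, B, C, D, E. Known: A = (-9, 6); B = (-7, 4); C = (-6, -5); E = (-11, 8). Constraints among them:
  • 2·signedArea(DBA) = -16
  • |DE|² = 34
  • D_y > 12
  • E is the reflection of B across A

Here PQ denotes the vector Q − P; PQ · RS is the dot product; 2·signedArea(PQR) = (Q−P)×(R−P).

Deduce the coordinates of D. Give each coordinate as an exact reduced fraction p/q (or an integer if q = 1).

D = (-8, 13)

1. D_x = -8  [line -2·x + -2·y + 10 = 0 ∩ |DE|² = 34]
2. D_y = 13  [line -2·x + -2·y + 10 = 0 ∩ |DE|² = 34]
   → D = (-8, 13)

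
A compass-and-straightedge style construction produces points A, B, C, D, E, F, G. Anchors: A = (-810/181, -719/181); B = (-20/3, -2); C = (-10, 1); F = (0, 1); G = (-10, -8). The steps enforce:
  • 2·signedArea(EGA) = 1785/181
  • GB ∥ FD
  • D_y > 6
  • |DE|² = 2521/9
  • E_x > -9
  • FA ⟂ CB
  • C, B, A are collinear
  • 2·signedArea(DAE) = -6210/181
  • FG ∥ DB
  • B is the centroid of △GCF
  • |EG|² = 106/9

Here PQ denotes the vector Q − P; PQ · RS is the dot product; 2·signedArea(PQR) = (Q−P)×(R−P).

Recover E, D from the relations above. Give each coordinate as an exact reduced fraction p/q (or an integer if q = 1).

D = (10/3, 7)
E = (-25/3, -5)

1. E_x = -25/3  [line -729/181·x + 1000/181·y + -1075/181 = 0 ∩ |EG|² = 106/9]
2. E_y = -5  [line -729/181·x + 1000/181·y + -1075/181 = 0 ∩ |EG|² = 106/9]
   → E = (-25/3, -5)
3. D_x = 10/3  [FG ∥ DB ∩ GB ∥ FD]
4. D_y = 7  [FG ∥ DB ∩ GB ∥ FD]
   → D = (10/3, 7)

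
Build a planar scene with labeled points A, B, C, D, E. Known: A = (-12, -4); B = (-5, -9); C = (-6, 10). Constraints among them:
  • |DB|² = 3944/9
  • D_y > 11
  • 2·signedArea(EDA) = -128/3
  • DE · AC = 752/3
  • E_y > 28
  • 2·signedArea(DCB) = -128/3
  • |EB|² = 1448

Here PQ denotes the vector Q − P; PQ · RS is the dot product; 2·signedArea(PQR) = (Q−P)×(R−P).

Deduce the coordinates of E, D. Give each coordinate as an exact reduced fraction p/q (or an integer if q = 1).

D = (-25/3, 35/3)
E = (-7, 29)

1. D_x = -25/3  [line 19·x + 1·y + 440/3 = 0 ∩ |DB|² = 3944/9]
2. D_y = 35/3  [line 19·x + 1·y + 440/3 = 0 ∩ |DB|² = 3944/9]
   → D = (-25/3, 35/3)
3. E_x = -7  [2·signedArea(EDA) = -128/3 ∩ DE · AC = 752/3]
4. E_y = 29  [2·signedArea(EDA) = -128/3 ∩ DE · AC = 752/3]
   → E = (-7, 29)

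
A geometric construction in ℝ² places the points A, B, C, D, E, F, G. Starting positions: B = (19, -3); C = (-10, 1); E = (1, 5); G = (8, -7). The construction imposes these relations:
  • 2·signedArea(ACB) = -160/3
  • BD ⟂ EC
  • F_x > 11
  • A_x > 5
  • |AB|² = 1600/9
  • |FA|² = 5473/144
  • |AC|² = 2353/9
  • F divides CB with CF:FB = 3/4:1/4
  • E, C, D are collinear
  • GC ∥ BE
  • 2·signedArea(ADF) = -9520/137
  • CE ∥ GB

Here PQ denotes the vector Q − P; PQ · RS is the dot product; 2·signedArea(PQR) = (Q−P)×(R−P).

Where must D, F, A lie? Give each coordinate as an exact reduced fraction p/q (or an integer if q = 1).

1. D_x = 1963/137  [E, C, D are collinear ∩ BD ⟂ EC]
2. D_y = 1349/137  [E, C, D are collinear ∩ BD ⟂ EC]
   → D = (1963/137, 1349/137)
3. F_x = 47/4  [F divides CB with CF:FB = 3/4:1/4]
4. F_y = -2  [F divides CB with CF:FB = 3/4:1/4]
   → F = (47/4, -2)
5. A_x = 17/3  [2·signedArea(ACB) = -160/3 ∩ 2·signedArea(ADF) = -9520/137]
6. A_y = -3  [2·signedArea(ACB) = -160/3 ∩ 2·signedArea(ADF) = -9520/137]
   → A = (17/3, -3)

A = (17/3, -3)
D = (1963/137, 1349/137)
F = (47/4, -2)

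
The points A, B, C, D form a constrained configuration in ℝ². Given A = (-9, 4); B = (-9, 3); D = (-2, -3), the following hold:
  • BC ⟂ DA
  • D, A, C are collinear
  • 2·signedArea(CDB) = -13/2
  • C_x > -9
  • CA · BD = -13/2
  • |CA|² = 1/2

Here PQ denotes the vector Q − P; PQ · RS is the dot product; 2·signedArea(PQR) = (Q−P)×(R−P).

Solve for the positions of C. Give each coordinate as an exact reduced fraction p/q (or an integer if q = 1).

1. C_x = -17/2  [D, A, C are collinear ∩ BC ⟂ DA]
2. C_y = 7/2  [D, A, C are collinear ∩ BC ⟂ DA]
   → C = (-17/2, 7/2)

C = (-17/2, 7/2)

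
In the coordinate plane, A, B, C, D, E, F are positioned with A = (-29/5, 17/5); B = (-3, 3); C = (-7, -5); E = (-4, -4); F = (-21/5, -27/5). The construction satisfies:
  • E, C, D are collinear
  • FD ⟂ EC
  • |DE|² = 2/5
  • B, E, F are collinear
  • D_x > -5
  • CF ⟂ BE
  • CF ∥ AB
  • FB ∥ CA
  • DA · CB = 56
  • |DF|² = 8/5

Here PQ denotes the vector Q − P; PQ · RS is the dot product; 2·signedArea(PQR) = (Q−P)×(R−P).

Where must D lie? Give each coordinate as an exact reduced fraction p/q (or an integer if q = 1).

1. D_x = -23/5  [E, C, D are collinear ∩ FD ⟂ EC]
2. D_y = -21/5  [E, C, D are collinear ∩ FD ⟂ EC]
   → D = (-23/5, -21/5)

D = (-23/5, -21/5)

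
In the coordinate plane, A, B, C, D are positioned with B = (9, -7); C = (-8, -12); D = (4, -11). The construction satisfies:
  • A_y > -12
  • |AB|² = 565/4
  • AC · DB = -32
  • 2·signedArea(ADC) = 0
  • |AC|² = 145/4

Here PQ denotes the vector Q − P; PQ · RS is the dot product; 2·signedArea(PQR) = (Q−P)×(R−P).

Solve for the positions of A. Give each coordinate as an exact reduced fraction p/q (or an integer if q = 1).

A = (-2, -23/2)

1. A_x = -2  [2·signedArea(ADC) = 0 ∩ AC · DB = -32]
2. A_y = -23/2  [2·signedArea(ADC) = 0 ∩ AC · DB = -32]
   → A = (-2, -23/2)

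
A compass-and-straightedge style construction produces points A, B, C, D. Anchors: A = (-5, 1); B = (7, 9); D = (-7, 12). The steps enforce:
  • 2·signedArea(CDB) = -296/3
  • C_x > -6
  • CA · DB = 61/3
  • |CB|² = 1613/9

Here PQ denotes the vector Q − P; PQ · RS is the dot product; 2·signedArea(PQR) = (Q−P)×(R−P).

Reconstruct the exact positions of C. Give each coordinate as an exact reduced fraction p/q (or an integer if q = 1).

1. C_x = -17/3  [2·signedArea(CDB) = -296/3 ∩ CA · DB = 61/3]
2. C_y = 14/3  [2·signedArea(CDB) = -296/3 ∩ CA · DB = 61/3]
   → C = (-17/3, 14/3)

C = (-17/3, 14/3)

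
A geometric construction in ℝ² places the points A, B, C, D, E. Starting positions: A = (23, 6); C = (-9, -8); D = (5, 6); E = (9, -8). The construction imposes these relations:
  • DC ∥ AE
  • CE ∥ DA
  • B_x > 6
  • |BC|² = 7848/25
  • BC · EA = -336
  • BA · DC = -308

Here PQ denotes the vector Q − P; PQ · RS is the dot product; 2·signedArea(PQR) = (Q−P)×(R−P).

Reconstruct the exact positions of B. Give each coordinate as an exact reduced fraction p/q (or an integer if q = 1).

B = (33/5, 2/5)

1. B_x = 33/5  [line 14·x + 14·y + -98 = 0 ∩ |BC|² = 7848/25]
2. B_y = 2/5  [line 14·x + 14·y + -98 = 0 ∩ |BC|² = 7848/25]
   → B = (33/5, 2/5)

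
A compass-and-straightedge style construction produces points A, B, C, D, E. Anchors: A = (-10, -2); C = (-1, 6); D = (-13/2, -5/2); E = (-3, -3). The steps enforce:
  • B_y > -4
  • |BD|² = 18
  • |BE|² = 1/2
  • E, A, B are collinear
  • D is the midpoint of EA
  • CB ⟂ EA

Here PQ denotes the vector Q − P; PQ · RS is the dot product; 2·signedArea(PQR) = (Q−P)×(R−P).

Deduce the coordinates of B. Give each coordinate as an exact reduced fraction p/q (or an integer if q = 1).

B = (-23/10, -31/10)

1. B_x = -23/10  [E, A, B are collinear ∩ CB ⟂ EA]
2. B_y = -31/10  [E, A, B are collinear ∩ CB ⟂ EA]
   → B = (-23/10, -31/10)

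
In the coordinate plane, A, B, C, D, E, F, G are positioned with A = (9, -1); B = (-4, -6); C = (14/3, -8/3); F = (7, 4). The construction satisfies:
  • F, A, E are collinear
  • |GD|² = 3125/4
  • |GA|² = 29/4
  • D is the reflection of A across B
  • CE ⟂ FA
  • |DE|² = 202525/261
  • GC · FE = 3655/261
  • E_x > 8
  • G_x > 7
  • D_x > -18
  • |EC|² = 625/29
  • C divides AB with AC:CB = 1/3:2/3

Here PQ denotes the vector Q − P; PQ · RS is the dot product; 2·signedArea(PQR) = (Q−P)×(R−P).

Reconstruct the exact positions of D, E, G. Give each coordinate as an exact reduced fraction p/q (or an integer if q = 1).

D = (-17, -11)
E = (781/87, -82/87)
G = (8, 3/2)

1. D_x = -17  [D is the reflection of A across B]
2. D_y = -11  [D is the reflection of A across B]
   → D = (-17, -11)
3. E_x = 781/87  [F, A, E are collinear ∩ CE ⟂ FA]
4. E_y = -82/87  [F, A, E are collinear ∩ CE ⟂ FA]
   → E = (781/87, -82/87)
5. G_x = 8  [line -172/87·x + 430/87·y + 731/87 = 0 ∩ |GA|² = 29/4]
6. G_y = 3/2  [line -172/87·x + 430/87·y + 731/87 = 0 ∩ |GA|² = 29/4]
   → G = (8, 3/2)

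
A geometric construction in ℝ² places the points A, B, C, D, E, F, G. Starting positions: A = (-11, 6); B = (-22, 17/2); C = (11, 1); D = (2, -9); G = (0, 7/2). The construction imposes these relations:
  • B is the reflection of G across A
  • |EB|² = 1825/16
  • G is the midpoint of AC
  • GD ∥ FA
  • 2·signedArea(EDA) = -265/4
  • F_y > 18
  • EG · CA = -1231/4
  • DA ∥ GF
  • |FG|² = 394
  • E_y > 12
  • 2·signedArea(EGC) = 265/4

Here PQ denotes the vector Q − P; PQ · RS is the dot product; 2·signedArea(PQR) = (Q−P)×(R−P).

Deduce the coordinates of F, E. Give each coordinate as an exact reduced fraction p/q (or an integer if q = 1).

1. F_x = -13  [GD ∥ FA ∩ DA ∥ GF]
2. F_y = 37/2  [GD ∥ FA ∩ DA ∥ GF]
   → F = (-13, 37/2)
3. E_x = -12  [2·signedArea(EDA) = -265/4 ∩ 2·signedArea(EGC) = 265/4]
4. E_y = 49/4  [2·signedArea(EDA) = -265/4 ∩ 2·signedArea(EGC) = 265/4]
   → E = (-12, 49/4)

E = (-12, 49/4)
F = (-13, 37/2)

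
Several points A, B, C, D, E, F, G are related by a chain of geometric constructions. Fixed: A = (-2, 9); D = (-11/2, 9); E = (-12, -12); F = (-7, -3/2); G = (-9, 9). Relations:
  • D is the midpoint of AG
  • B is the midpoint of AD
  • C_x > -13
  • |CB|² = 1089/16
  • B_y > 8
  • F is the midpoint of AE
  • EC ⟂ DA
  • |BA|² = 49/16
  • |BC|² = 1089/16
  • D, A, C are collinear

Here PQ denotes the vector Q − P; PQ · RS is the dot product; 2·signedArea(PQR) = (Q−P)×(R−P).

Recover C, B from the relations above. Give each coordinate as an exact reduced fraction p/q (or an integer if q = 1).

B = (-15/4, 9)
C = (-12, 9)

1. C_x = -12  [D, A, C are collinear ∩ EC ⟂ DA]
2. C_y = 9  [D, A, C are collinear ∩ EC ⟂ DA]
   → C = (-12, 9)
3. B_x = -15/4  [B is the midpoint of AD]
4. B_y = 9  [B is the midpoint of AD]
   → B = (-15/4, 9)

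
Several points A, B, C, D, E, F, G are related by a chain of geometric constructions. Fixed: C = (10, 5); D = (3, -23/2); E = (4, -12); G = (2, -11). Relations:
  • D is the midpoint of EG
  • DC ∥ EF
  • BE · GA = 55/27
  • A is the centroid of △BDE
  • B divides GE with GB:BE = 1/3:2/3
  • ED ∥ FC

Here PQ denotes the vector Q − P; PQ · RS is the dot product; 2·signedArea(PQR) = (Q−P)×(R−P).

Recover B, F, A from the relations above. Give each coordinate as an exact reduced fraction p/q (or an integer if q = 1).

1. B_x = 8/3  [B divides GE with GB:BE = 1/3:2/3]
2. B_y = -34/3  [B divides GE with GB:BE = 1/3:2/3]
   → B = (8/3, -34/3)
3. F_x = 11  [ED ∥ FC ∩ DC ∥ EF]
4. F_y = 9/2  [ED ∥ FC ∩ DC ∥ EF]
   → F = (11, 9/2)
5. A_x = 29/9  [A is the centroid of △BDE]
6. A_y = -209/18  [A is the centroid of △BDE]
   → A = (29/9, -209/18)

A = (29/9, -209/18)
B = (8/3, -34/3)
F = (11, 9/2)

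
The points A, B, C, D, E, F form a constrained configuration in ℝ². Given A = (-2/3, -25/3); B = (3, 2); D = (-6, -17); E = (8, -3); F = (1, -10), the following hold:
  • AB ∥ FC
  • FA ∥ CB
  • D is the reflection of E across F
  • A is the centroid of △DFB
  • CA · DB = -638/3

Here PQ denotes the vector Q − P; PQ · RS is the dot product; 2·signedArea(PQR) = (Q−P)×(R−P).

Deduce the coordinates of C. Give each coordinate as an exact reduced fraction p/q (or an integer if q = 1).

C = (14/3, 1/3)

1. C_x = 14/3  [FA ∥ CB ∩ AB ∥ FC]
2. C_y = 1/3  [FA ∥ CB ∩ AB ∥ FC]
   → C = (14/3, 1/3)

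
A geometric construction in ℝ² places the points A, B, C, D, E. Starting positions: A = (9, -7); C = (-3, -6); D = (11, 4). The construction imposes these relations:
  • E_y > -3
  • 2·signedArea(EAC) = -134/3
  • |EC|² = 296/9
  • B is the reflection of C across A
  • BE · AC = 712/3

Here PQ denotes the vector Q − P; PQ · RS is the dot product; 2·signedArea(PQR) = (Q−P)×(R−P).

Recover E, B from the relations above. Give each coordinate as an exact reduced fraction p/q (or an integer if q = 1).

B = (21, -8)
E = (5/3, -8/3)

1. B_x = 21  [B is the reflection of C across A]
2. B_y = -8  [B is the reflection of C across A]
   → B = (21, -8)
3. E_x = 5/3  [2·signedArea(EAC) = -134/3 ∩ BE · AC = 712/3]
4. E_y = -8/3  [2·signedArea(EAC) = -134/3 ∩ BE · AC = 712/3]
   → E = (5/3, -8/3)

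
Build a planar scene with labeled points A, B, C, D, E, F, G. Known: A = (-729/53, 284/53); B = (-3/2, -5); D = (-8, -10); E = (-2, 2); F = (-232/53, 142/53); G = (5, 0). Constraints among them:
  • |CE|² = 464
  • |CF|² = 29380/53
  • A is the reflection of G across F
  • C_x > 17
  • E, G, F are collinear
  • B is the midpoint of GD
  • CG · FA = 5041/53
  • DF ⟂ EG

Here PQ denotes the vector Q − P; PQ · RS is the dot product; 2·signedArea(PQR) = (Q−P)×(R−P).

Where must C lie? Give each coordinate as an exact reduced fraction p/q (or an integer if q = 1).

C = (18, 10)

1. C_x = 18  [line 497/53·x + -142/53·y + -142 = 0 ∩ |CE|² = 464]
2. C_y = 10  [line 497/53·x + -142/53·y + -142 = 0 ∩ |CE|² = 464]
   → C = (18, 10)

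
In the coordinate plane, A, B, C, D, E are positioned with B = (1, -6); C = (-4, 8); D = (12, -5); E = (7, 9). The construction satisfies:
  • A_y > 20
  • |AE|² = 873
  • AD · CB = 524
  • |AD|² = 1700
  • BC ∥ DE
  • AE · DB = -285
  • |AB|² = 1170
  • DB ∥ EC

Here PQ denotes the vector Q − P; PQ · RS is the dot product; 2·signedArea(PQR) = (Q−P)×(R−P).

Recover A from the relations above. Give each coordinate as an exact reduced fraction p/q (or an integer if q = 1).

A = (-20, 21)

1. A_x = -20  [AE · DB = -285 ∩ AD · CB = 524]
2. A_y = 21  [AE · DB = -285 ∩ AD · CB = 524]
   → A = (-20, 21)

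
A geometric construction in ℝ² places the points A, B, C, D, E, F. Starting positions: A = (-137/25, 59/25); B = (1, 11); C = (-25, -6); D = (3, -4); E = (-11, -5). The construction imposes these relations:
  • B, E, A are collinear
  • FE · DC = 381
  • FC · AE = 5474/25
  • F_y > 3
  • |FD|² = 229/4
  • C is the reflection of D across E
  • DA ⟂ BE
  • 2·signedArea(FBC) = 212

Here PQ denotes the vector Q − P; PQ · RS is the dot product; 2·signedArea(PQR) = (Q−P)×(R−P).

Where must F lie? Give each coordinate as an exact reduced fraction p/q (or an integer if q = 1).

1. F_x = 2  [FC · AE = 5474/25 ∩ FE · DC = 381]
2. F_y = 7/2  [FC · AE = 5474/25 ∩ FE · DC = 381]
   → F = (2, 7/2)

F = (2, 7/2)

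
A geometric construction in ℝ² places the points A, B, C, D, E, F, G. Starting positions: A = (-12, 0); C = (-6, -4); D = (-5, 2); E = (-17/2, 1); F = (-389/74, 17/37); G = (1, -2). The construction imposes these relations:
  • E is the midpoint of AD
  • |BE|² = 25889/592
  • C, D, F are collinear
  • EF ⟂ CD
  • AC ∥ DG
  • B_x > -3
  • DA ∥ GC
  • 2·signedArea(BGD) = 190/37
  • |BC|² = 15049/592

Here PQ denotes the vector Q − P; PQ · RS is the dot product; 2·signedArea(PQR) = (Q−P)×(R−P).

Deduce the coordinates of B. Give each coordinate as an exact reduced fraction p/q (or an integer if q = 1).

1. B_x = -315/148  [line -4·x + -6·y + -486/37 = 0 ∩ |BE|² = 25889/592]
2. B_y = -57/74  [line -4·x + -6·y + -486/37 = 0 ∩ |BE|² = 25889/592]
   → B = (-315/148, -57/74)

B = (-315/148, -57/74)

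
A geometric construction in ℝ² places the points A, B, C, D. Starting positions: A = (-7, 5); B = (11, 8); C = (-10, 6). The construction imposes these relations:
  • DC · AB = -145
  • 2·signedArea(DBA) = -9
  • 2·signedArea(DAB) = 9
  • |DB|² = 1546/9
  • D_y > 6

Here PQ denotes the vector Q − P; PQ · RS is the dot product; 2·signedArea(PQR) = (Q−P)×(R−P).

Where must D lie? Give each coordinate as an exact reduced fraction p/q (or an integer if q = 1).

1. D_x = -2  [2·signedArea(DAB) = 9 ∩ DC · AB = -145]
2. D_y = 19/3  [2·signedArea(DAB) = 9 ∩ DC · AB = -145]
   → D = (-2, 19/3)

D = (-2, 19/3)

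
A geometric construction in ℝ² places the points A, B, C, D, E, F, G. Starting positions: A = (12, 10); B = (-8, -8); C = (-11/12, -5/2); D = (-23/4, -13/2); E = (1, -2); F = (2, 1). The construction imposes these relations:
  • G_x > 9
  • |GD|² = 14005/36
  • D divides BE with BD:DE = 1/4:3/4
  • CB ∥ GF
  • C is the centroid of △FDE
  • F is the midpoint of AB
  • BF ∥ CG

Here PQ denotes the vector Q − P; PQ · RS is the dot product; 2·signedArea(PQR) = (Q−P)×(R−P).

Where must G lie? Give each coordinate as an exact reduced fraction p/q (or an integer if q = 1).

1. G_x = 109/12  [CB ∥ GF ∩ BF ∥ CG]
2. G_y = 13/2  [CB ∥ GF ∩ BF ∥ CG]
   → G = (109/12, 13/2)

G = (109/12, 13/2)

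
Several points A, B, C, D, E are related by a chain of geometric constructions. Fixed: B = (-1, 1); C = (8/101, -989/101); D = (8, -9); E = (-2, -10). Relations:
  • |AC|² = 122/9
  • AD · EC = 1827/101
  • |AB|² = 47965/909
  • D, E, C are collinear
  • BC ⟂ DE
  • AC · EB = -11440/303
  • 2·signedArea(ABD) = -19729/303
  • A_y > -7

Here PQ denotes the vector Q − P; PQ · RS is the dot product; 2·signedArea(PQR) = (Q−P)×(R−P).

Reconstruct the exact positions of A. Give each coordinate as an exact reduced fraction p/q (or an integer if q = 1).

1. A_x = -295/303  [AC · EB = -11440/303 ∩ AD · EC = 1827/101]
2. A_y = -1898/303  [AC · EB = -11440/303 ∩ AD · EC = 1827/101]
   → A = (-295/303, -1898/303)

A = (-295/303, -1898/303)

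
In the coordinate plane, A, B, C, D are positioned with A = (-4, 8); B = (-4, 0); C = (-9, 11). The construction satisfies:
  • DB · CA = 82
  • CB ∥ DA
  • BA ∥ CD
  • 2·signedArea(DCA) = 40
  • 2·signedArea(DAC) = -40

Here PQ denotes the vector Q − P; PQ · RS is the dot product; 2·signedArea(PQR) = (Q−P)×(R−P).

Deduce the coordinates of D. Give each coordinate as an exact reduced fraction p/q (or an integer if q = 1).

D = (-9, 19)

1. D_x = -9  [CB ∥ DA ∩ BA ∥ CD]
2. D_y = 19  [CB ∥ DA ∩ BA ∥ CD]
   → D = (-9, 19)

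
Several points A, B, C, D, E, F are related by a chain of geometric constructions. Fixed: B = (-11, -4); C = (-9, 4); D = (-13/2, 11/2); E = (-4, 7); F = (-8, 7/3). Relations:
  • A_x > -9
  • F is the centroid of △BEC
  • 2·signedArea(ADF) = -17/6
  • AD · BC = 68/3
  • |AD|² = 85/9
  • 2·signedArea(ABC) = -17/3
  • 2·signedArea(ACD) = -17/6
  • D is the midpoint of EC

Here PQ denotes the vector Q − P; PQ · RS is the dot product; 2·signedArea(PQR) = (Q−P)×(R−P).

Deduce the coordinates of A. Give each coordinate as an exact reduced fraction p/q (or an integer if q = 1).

1. A_x = -17/2  [2·signedArea(ADF) = -17/6 ∩ AD · BC = 68/3]
2. A_y = 19/6  [2·signedArea(ADF) = -17/6 ∩ AD · BC = 68/3]
   → A = (-17/2, 19/6)

A = (-17/2, 19/6)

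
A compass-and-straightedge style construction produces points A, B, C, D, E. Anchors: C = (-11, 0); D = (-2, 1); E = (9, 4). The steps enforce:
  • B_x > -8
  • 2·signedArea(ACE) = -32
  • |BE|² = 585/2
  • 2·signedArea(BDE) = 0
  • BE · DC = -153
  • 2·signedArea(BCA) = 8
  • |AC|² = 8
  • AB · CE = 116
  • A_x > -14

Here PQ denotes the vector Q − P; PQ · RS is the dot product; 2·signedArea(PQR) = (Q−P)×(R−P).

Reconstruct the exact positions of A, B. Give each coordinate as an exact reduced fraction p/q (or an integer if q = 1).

A = (-13, -2)
B = (-15/2, -1/2)

1. B_x = -15/2  [2·signedArea(BDE) = 0 ∩ BE · DC = -153]
2. B_y = -1/2  [2·signedArea(BDE) = 0 ∩ BE · DC = -153]
   → B = (-15/2, -1/2)
3. A_x = -13  [2·signedArea(ACE) = -32 ∩ AB · CE = 116]
4. A_y = -2  [2·signedArea(ACE) = -32 ∩ AB · CE = 116]
   → A = (-13, -2)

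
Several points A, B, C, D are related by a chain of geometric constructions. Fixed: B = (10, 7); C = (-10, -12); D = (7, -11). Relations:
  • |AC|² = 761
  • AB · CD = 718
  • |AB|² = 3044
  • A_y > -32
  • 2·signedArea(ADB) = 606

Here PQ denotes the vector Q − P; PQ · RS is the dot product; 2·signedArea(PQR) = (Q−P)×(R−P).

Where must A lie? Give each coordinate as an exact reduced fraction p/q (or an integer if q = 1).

A = (-30, -31)

1. A_x = -30  [2·signedArea(ADB) = 606 ∩ AB · CD = 718]
2. A_y = -31  [2·signedArea(ADB) = 606 ∩ AB · CD = 718]
   → A = (-30, -31)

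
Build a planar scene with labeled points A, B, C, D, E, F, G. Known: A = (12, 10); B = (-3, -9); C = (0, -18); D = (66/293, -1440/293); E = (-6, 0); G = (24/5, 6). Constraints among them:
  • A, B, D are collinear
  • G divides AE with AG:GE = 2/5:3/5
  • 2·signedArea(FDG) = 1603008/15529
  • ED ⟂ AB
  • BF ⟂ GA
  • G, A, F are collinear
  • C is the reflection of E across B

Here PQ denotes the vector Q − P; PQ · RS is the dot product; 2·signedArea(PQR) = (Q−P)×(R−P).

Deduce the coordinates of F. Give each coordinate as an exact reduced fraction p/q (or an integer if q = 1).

1. F_x = -399/53  [G, A, F are collinear ∩ BF ⟂ GA]
2. F_y = -45/53  [G, A, F are collinear ∩ BF ⟂ GA]
   → F = (-399/53, -45/53)

F = (-399/53, -45/53)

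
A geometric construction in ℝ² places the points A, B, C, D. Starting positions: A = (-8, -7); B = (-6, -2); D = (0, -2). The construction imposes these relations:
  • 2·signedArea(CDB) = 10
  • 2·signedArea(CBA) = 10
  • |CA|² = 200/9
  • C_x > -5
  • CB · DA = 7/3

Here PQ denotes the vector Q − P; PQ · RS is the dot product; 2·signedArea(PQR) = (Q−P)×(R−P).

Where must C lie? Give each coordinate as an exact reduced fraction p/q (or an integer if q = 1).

C = (-14/3, -11/3)

1. C_x = -14/3  [2·signedArea(CDB) = 10 ∩ CB · DA = 7/3]
2. C_y = -11/3  [2·signedArea(CDB) = 10 ∩ CB · DA = 7/3]
   → C = (-14/3, -11/3)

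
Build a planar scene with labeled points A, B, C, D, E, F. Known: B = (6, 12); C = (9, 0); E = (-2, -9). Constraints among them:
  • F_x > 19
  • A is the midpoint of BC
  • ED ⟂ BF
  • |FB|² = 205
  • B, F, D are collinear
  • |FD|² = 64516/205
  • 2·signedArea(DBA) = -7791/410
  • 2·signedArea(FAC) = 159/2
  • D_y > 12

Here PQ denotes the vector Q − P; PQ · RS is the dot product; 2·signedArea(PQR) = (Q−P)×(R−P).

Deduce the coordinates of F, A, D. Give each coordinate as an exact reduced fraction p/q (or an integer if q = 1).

1. A_x = 15/2  [A is the midpoint of BC]
2. A_y = 6  [A is the midpoint of BC]
   → A = (15/2, 6)
3. F_x = 20  [line 6·x + 3/2·y + -267/2 = 0 ∩ |FB|² = 205]
4. F_y = 9  [line 6·x + 3/2·y + -267/2 = 0 ∩ |FB|² = 205]
   → F = (20, 9)
5. D_x = 544/205  [B, F, D are collinear ∩ ED ⟂ BF]
6. D_y = 2607/205  [B, F, D are collinear ∩ ED ⟂ BF]
   → D = (544/205, 2607/205)

A = (15/2, 6)
D = (544/205, 2607/205)
F = (20, 9)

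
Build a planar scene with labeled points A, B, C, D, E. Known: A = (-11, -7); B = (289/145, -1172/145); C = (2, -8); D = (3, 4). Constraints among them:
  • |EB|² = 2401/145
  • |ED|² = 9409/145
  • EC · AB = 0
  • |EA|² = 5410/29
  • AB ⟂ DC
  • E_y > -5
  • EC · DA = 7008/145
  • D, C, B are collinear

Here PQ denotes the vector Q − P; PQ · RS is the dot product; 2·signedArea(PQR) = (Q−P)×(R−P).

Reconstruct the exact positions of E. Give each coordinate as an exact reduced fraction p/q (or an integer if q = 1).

E = (338/145, -584/145)

1. E_x = 338/145  [EC · AB = 0 ∩ EC · DA = 7008/145]
2. E_y = -584/145  [EC · AB = 0 ∩ EC · DA = 7008/145]
   → E = (338/145, -584/145)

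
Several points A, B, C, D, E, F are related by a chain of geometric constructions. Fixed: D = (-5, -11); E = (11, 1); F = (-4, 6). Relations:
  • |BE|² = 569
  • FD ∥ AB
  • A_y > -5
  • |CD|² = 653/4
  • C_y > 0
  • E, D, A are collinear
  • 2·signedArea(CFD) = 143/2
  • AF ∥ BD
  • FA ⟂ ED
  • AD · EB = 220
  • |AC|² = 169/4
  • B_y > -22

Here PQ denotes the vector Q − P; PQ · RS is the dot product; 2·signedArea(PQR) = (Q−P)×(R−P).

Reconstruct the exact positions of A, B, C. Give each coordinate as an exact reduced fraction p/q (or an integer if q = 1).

A = (19/5, -22/5)
B = (14/5, -107/5)
C = (-1/10, 4/5)

1. A_x = 19/5  [E, D, A are collinear ∩ FA ⟂ ED]
2. A_y = -22/5  [E, D, A are collinear ∩ FA ⟂ ED]
   → A = (19/5, -22/5)
3. B_x = 14/5  [AF ∥ BD ∩ FD ∥ AB]
4. B_y = -107/5  [AF ∥ BD ∩ FD ∥ AB]
   → B = (14/5, -107/5)
5. C_x = -1/10  [line 17·x + -1·y + 5/2 = 0 ∩ |CD|² = 653/4]
6. C_y = 4/5  [line 17·x + -1·y + 5/2 = 0 ∩ |CD|² = 653/4]
   → C = (-1/10, 4/5)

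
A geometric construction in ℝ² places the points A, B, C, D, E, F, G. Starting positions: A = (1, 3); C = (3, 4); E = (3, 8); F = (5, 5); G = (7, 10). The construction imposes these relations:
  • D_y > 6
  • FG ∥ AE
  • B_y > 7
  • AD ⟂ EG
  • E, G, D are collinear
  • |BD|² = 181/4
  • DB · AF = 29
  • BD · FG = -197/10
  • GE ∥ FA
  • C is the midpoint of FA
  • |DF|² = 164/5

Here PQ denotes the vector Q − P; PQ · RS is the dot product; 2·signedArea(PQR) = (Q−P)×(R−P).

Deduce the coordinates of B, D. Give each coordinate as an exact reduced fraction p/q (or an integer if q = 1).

1. D_x = -3/5  [E, G, D are collinear ∩ AD ⟂ EG]
2. D_y = 31/5  [E, G, D are collinear ∩ AD ⟂ EG]
   → D = (-3/5, 31/5)
3. B_x = 6  [BD · FG = -197/10 ∩ DB · AF = 29]
4. B_y = 15/2  [BD · FG = -197/10 ∩ DB · AF = 29]
   → B = (6, 15/2)

B = (6, 15/2)
D = (-3/5, 31/5)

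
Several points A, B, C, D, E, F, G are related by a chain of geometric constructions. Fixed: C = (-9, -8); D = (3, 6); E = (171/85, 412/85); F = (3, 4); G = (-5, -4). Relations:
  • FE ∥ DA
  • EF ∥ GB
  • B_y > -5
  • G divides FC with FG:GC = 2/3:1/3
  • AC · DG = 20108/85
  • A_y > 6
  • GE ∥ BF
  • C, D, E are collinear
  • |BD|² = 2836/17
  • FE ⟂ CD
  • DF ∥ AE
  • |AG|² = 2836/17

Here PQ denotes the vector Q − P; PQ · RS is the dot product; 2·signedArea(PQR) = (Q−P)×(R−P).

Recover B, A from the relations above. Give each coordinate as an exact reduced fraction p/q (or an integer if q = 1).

A = (171/85, 582/85)
B = (-341/85, -412/85)

1. B_x = -341/85  [GE ∥ BF ∩ EF ∥ GB]
2. B_y = -412/85  [GE ∥ BF ∩ EF ∥ GB]
   → B = (-341/85, -412/85)
3. A_x = 171/85  [DF ∥ AE ∩ FE ∥ DA]
4. A_y = 582/85  [DF ∥ AE ∩ FE ∥ DA]
   → A = (171/85, 582/85)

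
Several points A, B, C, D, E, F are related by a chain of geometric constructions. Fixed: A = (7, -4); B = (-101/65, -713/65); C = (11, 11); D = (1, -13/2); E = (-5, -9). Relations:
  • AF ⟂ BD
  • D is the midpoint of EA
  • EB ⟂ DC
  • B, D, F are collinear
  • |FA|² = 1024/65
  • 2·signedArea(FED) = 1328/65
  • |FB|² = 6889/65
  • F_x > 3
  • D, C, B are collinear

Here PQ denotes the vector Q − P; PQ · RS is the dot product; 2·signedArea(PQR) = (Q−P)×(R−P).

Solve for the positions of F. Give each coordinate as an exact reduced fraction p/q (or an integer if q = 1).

F = (231/65, -132/65)

1. F_x = 231/65  [B, D, F are collinear ∩ AF ⟂ BD]
2. F_y = -132/65  [B, D, F are collinear ∩ AF ⟂ BD]
   → F = (231/65, -132/65)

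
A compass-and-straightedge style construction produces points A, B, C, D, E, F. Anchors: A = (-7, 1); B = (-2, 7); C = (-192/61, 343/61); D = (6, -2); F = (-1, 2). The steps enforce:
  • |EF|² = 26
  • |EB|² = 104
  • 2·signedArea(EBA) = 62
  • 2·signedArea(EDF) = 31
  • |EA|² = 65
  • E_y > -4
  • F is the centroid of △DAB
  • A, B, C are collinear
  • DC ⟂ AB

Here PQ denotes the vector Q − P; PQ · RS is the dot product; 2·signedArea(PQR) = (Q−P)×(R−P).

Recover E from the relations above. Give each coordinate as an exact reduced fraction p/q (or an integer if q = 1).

1. E_x = 0  [2·signedArea(EBA) = 62 ∩ 2·signedArea(EDF) = 31]
2. E_y = -3  [2·signedArea(EBA) = 62 ∩ 2·signedArea(EDF) = 31]
   → E = (0, -3)

E = (0, -3)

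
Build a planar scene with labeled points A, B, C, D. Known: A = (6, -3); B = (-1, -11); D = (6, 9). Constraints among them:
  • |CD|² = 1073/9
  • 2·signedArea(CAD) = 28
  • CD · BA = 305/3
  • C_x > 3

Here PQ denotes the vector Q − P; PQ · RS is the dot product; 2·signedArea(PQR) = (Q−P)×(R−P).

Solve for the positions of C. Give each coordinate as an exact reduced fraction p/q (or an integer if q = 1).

C = (11/3, -5/3)

1. C_x = 11/3  [CD · BA = 305/3 ∩ 2·signedArea(CAD) = 28]
2. C_y = -5/3  [CD · BA = 305/3 ∩ 2·signedArea(CAD) = 28]
   → C = (11/3, -5/3)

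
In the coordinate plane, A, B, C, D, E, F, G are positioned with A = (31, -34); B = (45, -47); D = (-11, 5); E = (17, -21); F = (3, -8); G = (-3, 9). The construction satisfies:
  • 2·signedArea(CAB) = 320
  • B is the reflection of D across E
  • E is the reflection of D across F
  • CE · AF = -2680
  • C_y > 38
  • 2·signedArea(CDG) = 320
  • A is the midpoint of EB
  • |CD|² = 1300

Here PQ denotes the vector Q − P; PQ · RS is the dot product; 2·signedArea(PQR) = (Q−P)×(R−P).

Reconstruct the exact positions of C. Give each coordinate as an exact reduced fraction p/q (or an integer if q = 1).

C = (-23, 39)

1. C_x = -23  [2·signedArea(CAB) = 320 ∩ CE · AF = -2680]
2. C_y = 39  [2·signedArea(CAB) = 320 ∩ CE · AF = -2680]
   → C = (-23, 39)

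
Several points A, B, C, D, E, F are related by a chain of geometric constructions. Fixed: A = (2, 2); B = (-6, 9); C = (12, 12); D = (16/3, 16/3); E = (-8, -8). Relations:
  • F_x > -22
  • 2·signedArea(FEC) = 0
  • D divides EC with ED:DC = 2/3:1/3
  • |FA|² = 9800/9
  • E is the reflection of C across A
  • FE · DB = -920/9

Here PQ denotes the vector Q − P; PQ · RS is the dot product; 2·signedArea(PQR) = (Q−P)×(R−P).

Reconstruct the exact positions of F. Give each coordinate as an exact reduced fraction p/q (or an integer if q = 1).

F = (-64/3, -64/3)

1. F_x = -64/3  [2·signedArea(FEC) = 0 ∩ FE · DB = -920/9]
2. F_y = -64/3  [2·signedArea(FEC) = 0 ∩ FE · DB = -920/9]
   → F = (-64/3, -64/3)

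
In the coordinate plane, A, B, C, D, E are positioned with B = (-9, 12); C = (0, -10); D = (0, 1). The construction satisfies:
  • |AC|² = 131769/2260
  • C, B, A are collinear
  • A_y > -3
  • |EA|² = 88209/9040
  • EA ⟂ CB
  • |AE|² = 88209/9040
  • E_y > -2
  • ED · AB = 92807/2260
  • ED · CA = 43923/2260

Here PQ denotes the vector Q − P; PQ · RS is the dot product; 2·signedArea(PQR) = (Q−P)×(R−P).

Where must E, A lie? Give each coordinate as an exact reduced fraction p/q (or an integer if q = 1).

1. A_x = -3267/1130  [line -22·x + -9·y + -90 = 0 ∩ |AC|² = 131769/2260]
2. A_y = -1657/565  [line -22·x + -9·y + -90 = 0 ∩ |AC|² = 131769/2260]
   → A = (-3267/1130, -1657/565)
3. E_x = 0  [line 3267/1130·x + -3993/565·y + -27951/2260 = 0 ∩ |EA|² = 88209/9040]
4. E_y = -7/4  [line 3267/1130·x + -3993/565·y + -27951/2260 = 0 ∩ |EA|² = 88209/9040]
   → E = (0, -7/4)

A = (-3267/1130, -1657/565)
E = (0, -7/4)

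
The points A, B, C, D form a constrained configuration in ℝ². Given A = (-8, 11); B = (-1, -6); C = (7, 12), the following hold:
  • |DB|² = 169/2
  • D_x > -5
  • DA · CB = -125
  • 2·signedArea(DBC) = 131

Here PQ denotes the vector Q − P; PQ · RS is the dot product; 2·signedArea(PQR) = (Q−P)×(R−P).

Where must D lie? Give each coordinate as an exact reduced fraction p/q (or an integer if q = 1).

D = (-9/2, 5/2)

1. D_x = -9/2  [2·signedArea(DBC) = 131 ∩ DA · CB = -125]
2. D_y = 5/2  [2·signedArea(DBC) = 131 ∩ DA · CB = -125]
   → D = (-9/2, 5/2)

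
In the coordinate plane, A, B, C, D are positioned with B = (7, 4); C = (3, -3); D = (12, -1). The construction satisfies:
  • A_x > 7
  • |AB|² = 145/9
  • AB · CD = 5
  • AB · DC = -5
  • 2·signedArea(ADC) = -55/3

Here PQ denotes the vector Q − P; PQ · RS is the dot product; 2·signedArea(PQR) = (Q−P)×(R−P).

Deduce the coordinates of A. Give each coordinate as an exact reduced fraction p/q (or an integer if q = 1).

A = (22/3, 0)

1. A_x = 22/3  [AB · DC = -5 ∩ 2·signedArea(ADC) = -55/3]
2. A_y = 0  [AB · DC = -5 ∩ 2·signedArea(ADC) = -55/3]
   → A = (22/3, 0)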